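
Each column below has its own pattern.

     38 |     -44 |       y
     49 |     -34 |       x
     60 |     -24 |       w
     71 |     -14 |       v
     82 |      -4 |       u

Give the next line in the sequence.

First component: 38, 49, 60, 71, 82 → 93 (+11 each step).
Second component: +10 each step; -44, -34, -24, -14, -4 → 6.
Letter: letters move back 1 place in the alphabet; y, x, w, v, u → t.
Putting it together: 93  6  t.

93  6  t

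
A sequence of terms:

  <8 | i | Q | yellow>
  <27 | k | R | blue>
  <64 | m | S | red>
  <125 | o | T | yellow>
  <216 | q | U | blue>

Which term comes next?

<343 | s | V | red>

First part — perfect cubes: 2³, 3³, 4³, …: 8, 27, 64, 125, 216 → 343.
First letter goes i, k, m, o, q → s (letters move forward 2 places in the alphabet).
Second letter — letters move forward 1 place in the alphabet: Q, R, S, T, U → V.
Colour goes yellow, blue, red, yellow, blue → red (repeats yellow → blue → red).
Putting it together: <343 | s | V | red>.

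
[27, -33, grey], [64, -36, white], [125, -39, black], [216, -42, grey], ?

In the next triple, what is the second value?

For the first value, perfect cubes: 3³, 4³, 5³, …: 27, 64, 125, 216 → 343.
Second value goes -33, -36, -39, -42 → -45 (−3 each step).
Shade — repeats grey → white → black: grey, white, black, grey → white.

-45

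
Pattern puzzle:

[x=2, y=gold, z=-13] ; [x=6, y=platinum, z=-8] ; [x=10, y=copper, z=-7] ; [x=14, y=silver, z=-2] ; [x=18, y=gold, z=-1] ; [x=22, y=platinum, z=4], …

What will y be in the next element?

Y goes gold, platinum, copper, silver, gold, platinum → copper (repeats gold → platinum → copper → silver).

copper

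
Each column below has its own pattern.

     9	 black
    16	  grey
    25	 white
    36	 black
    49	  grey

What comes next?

64  white

First component goes 9, 16, 25, 36, 49 → 64 (perfect squares: 3², 4², 5², …).
Shade: black, grey, white, black, grey → white (repeats black → grey → white).
So the next line is 64  white.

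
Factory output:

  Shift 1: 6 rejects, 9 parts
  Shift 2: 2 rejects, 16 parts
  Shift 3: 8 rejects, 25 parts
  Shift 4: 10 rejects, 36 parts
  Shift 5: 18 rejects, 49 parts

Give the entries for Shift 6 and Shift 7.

28 rejects, 64 parts; 46 rejects, 81 parts

Rejects: 6, 2, 8, 10, 18 → 28 → 46 (each term is the sum of the two before it).
Parts — perfect squares: 3², 4², 5², …: 9, 16, 25, 36, 49 → 64 → 81.
So the next two rows are 28 rejects, 64 parts and 46 rejects, 81 parts.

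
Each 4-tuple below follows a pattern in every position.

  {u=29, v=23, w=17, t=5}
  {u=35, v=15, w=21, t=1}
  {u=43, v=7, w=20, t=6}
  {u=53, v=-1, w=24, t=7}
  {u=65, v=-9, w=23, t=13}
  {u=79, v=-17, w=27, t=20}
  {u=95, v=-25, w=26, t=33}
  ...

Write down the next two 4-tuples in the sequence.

U goes 29, 35, 43, 53, 65, 79, 95 → 113 → 133 (differences are 6, 8, 10, … (increasing by 2 each time)).
V: −8 each step; 23, 15, 7, -1, -9, -17, -25 → -33 → -41.
For the w, alternating steps +4, −1, +4, −1, …: 17, 21, 20, 24, 23, 27, 26 → 30 → 29.
T: 5, 1, 6, 7, 13, 20, 33 → 53 → 86 (each term is the sum of the two before it).
Putting the parts together: {u=113, v=-33, w=30, t=53} and then {u=133, v=-41, w=29, t=86}.

{u=113, v=-33, w=30, t=53}, {u=133, v=-41, w=29, t=86}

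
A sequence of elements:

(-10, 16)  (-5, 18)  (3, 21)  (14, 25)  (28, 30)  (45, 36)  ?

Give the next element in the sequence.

First coordinate: differences are 5, 8, 11, … (increasing by 3 each time), so -10, -5, 3, 14, 28, 45 → 65.
For the second coordinate, differences are 2, 3, 4, … (increasing by 1 each time): 16, 18, 21, 25, 30, 36 → 43.
Putting it together: (65, 43).

(65, 43)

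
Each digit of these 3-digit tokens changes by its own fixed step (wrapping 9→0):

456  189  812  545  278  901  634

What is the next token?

First digit — −3 each step, mod 10: 4, 1, 8, 5, 2, 9, 6 → 3.
For the second digit, +3 each step, mod 10: 5, 8, 1, 4, 7, 0, 3 → 6.
Third digit: +3 each step, mod 10; 6, 9, 2, 5, 8, 1, 4 → 7.
So the next token is 367.

367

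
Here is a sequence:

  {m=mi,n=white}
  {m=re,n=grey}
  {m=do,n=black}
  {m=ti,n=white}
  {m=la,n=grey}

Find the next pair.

M — runs backward through the solfège scale do→ti: mi, re, do, ti, la → sol.
N goes white, grey, black, white, grey → black (repeats white → grey → black).
Putting it together: {m=sol,n=black}.

{m=sol,n=black}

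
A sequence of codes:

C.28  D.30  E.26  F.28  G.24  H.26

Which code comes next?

I.22

Letter: letters move forward 1 place in the alphabet, so C, D, E, F, G, H → I.
Second component: alternating steps +2, −4, +2, −4, …; 28, 30, 26, 28, 24, 26 → 22.
Putting it together: I.22.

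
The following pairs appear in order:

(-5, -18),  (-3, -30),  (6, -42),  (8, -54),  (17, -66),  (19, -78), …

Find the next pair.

First value — alternating steps +2, +9, +2, +9, …: -5, -3, 6, 8, 17, 19 → 28.
Second value: −12 each step; -18, -30, -42, -54, -66, -78 → -90.
Putting it together: (28, -90).

(28, -90)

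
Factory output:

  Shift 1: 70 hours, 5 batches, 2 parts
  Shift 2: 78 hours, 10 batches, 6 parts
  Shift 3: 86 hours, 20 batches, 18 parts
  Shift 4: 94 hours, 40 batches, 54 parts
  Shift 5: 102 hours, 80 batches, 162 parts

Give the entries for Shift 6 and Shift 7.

For the hours, +8 each step: 70, 78, 86, 94, 102 → 110 → 118.
Batches: ×2 each step; 5, 10, 20, 40, 80 → 160 → 320.
Parts goes 2, 6, 18, 54, 162 → 486 → 1458 (×3 each step).
So the next two lines are 110 hours, 160 batches, 486 parts and 118 hours, 320 batches, 1458 parts.

110 hours, 160 batches, 486 parts; 118 hours, 320 batches, 1458 parts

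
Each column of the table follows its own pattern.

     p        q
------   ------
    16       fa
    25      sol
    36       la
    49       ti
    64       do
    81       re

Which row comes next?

Column p — perfect squares: 4², 5², 6², …: 16, 25, 36, 49, 64, 81 → 100.
Column q — runs through the solfège scale do→ti: fa, sol, la, ti, do, re → mi.
Putting it together: 100  mi.

100  mi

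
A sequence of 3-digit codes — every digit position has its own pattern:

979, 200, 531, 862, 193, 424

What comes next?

First digit goes 9, 2, 5, 8, 1, 4 → 7 (+3 each step, mod 10).
For the second digit, +3 each step, mod 10: 7, 0, 3, 6, 9, 2 → 5.
Third digit — +1 each step, mod 10: 9, 0, 1, 2, 3, 4 → 5.
So the next code is 755.

755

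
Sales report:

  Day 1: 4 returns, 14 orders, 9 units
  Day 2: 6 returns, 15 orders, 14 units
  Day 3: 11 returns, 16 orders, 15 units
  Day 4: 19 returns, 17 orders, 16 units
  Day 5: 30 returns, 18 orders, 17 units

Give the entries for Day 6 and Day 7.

Returns: differences are 2, 5, 8, … (increasing by 3 each time); 4, 6, 11, 19, 30 → 44 → 61.
Orders: 14, 15, 16, 17, 18 → 19 → 20 (+1 each step).
Units goes 9, 14, 15, 16, 17 → 18 → 19 (always the previous value of the orders).
Putting the parts together: 44 returns, 19 orders, 18 units and then 61 returns, 20 orders, 19 units.

44 returns, 19 orders, 18 units; 61 returns, 20 orders, 19 units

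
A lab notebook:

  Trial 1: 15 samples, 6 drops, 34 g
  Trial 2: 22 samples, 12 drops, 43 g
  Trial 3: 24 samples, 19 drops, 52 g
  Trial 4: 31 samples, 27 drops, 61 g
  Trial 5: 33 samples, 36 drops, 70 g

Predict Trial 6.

40 samples, 46 drops, 79 g

Samples: 15, 22, 24, 31, 33 → 40 (alternating steps +7, +2, +7, +2, …).
Drops — differences are 6, 7, 8, … (increasing by 1 each time): 6, 12, 19, 27, 36 → 46.
G: +9 each step, so 34, 43, 52, 61, 70 → 79.
Combining the parts gives 40 samples, 46 drops, 79 g.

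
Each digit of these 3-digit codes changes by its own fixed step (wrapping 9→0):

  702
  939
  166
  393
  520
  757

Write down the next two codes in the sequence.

984 then 111

For the first digit, +2 each step, mod 10: 7, 9, 1, 3, 5, 7 → 9 → 1.
Second digit: +3 each step, mod 10, so 0, 3, 6, 9, 2, 5 → 8 → 1.
Third digit — −3 each step, mod 10: 2, 9, 6, 3, 0, 7 → 4 → 1.
Putting the parts together: 984 and then 111.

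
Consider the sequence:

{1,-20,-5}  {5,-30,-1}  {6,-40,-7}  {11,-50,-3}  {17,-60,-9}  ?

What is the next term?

First entry: 1, 5, 6, 11, 17 → 28 (each term is the sum of the two before it).
Second entry: −10 each step, so -20, -30, -40, -50, -60 → -70.
For the third entry, alternating steps +4, −6, +4, −6, …: -5, -1, -7, -3, -9 → -5.
So the next term is {28,-70,-5}.

{28,-70,-5}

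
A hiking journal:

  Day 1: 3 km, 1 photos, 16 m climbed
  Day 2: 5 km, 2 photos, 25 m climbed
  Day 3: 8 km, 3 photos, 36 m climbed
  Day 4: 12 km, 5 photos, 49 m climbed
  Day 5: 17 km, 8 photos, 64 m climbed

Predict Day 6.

23 km, 13 photos, 81 m climbed

Km goes 3, 5, 8, 12, 17 → 23 (differences are 2, 3, 4, … (increasing by 1 each time)).
Photos: 1, 2, 3, 5, 8 → 13 (each term is the sum of the two before it).
For the m climbed, perfect squares: 4², 5², 6², …: 16, 25, 36, 49, 64 → 81.
Combining the parts gives 23 km, 13 photos, 81 m climbed.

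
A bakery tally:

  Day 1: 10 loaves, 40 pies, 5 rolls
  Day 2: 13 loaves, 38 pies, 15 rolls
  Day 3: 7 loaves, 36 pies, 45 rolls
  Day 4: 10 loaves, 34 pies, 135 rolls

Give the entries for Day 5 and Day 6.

4 loaves, 32 pies, 405 rolls; 7 loaves, 30 pies, 1215 rolls

Loaves: alternating steps +3, −6, +3, −6, …; 10, 13, 7, 10 → 4 → 7.
Pies — −2 each step: 40, 38, 36, 34 → 32 → 30.
Rolls — ×3 each step: 5, 15, 45, 135 → 405 → 1215.
Putting the parts together: 4 loaves, 32 pies, 405 rolls and then 7 loaves, 30 pies, 1215 rolls.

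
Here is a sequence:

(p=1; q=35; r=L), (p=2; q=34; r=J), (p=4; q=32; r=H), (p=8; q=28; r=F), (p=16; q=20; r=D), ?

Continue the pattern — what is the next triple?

P — ×2 each step: 1, 2, 4, 8, 16 → 32.
Q goes 35, 34, 32, 28, 20 → 4 (together with the p always sums to 36).
R goes L, J, H, F, D → B (letters move back 2 places in the alphabet).
Combining the parts gives (p=32; q=4; r=B).

(p=32; q=4; r=B)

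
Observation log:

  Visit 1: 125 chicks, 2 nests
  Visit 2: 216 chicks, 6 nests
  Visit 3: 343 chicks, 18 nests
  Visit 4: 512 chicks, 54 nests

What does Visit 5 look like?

729 chicks, 162 nests

Chicks: perfect cubes: 5³, 6³, 7³, …; 125, 216, 343, 512 → 729.
For the nests, ×3 each step: 2, 6, 18, 54 → 162.
Combining the parts gives 729 chicks, 162 nests.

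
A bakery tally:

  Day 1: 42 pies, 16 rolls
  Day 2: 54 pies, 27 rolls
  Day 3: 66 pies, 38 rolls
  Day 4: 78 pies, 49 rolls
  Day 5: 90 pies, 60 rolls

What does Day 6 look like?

Pies: 42, 54, 66, 78, 90 → 102 (+12 each step).
Rolls — +11 each step: 16, 27, 38, 49, 60 → 71.
Combining the parts gives 102 pies, 71 rolls.

102 pies, 71 rolls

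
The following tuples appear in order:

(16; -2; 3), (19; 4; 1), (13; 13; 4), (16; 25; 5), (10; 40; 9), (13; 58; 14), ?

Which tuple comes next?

First entry: alternating steps +3, −6, +3, −6, …; 16, 19, 13, 16, 10, 13 → 7.
For the second entry, differences are 6, 9, 12, … (increasing by 3 each time): -2, 4, 13, 25, 40, 58 → 79.
For the third entry, each term is the sum of the two before it: 3, 1, 4, 5, 9, 14 → 23.
So the next tuple is (7; 79; 23).

(7; 79; 23)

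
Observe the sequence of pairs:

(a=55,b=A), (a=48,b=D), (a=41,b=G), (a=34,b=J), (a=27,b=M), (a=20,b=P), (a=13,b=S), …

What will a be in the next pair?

6

A: −7 each step; 55, 48, 41, 34, 27, 20, 13 → 6.
B goes A, D, G, J, M, P, S → V (letters move forward 3 places in the alphabet).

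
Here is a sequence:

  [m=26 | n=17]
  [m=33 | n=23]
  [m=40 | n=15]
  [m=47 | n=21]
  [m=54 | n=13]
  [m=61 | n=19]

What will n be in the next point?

N — alternating steps +6, −8, +6, −8, …: 17, 23, 15, 21, 13, 19 → 11.

11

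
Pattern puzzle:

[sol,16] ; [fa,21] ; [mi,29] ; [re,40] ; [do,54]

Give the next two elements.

[ti,71], [la,91]

Note: sol, fa, mi, re, do → ti → la (runs backward through the solfège scale do→ti).
Second value: differences are 5, 8, 11, … (increasing by 3 each time); 16, 21, 29, 40, 54 → 71 → 91.
Putting the parts together: [ti,71] and then [la,91].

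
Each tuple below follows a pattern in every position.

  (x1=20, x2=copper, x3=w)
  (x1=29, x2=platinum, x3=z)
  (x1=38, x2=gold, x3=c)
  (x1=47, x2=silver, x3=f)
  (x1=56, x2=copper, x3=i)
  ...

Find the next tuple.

X1: 20, 29, 38, 47, 56 → 65 (+9 each step).
X2: copper, platinum, gold, silver, copper → platinum (repeats copper → platinum → gold → silver).
X3 — letters move forward 3 places in the alphabet, wrapping Z→A: w, z, c, f, i → l.
Putting it together: (x1=65, x2=platinum, x3=l).

(x1=65, x2=platinum, x3=l)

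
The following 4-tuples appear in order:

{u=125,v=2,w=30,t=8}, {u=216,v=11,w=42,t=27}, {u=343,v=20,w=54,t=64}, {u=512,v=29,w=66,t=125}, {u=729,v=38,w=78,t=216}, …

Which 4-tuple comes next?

{u=1000,v=47,w=90,t=343}

U: perfect cubes: 5³, 6³, 7³, …; 125, 216, 343, 512, 729 → 1000.
V: 2, 11, 20, 29, 38 → 47 (+9 each step).
For the w, +12 each step: 30, 42, 54, 66, 78 → 90.
T goes 8, 27, 64, 125, 216 → 343 (perfect cubes: 2³, 3³, 4³, …).
So the next 4-tuple is {u=1000,v=47,w=90,t=343}.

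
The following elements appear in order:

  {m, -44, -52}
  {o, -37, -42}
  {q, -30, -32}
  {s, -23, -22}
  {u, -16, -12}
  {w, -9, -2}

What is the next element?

For the letter, letters move forward 2 places in the alphabet: m, o, q, s, u, w → y.
For the second coordinate, +7 each step: -44, -37, -30, -23, -16, -9 → -2.
Third coordinate goes -52, -42, -32, -22, -12, -2 → 8 (+10 each step).
Combining the parts gives {y, -2, 8}.

{y, -2, 8}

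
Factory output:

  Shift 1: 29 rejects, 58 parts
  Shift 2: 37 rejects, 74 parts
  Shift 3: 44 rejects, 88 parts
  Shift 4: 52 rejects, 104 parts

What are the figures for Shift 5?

59 rejects, 118 parts

For the rejects, alternating steps +8, +7, +8, +7, …: 29, 37, 44, 52 → 59.
Parts goes 58, 74, 88, 104 → 118 (always 2 × the rejects).
So the next row is 59 rejects, 118 parts.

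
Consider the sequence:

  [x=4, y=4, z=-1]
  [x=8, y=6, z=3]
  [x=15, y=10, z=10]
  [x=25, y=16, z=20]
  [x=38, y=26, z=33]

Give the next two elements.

For the x, differences are 4, 7, 10, … (increasing by 3 each time): 4, 8, 15, 25, 38 → 54 → 73.
Y: each term is the sum of the two before it, so 4, 6, 10, 16, 26 → 42 → 68.
Z: always 5 less than the x; -1, 3, 10, 20, 33 → 49 → 68.
Putting the parts together: [x=54, y=42, z=49] and then [x=73, y=68, z=68].

[x=54, y=42, z=49], [x=73, y=68, z=68]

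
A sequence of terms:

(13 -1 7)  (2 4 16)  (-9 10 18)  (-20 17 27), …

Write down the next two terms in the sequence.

First component goes 13, 2, -9, -20 → -31 → -42 (−11 each step).
For the second component, differences are 5, 6, 7, … (increasing by 1 each time): -1, 4, 10, 17 → 25 → 34.
For the third component, alternating steps +9, +2, +9, +2, …: 7, 16, 18, 27 → 29 → 38.
Putting the parts together: (-31 25 29) and then (-42 34 38).

(-31 25 29), (-42 34 38)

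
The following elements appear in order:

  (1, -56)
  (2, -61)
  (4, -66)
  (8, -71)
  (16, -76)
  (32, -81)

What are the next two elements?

(64, -86), (128, -91)

First entry goes 1, 2, 4, 8, 16, 32 → 64 → 128 (×2 each step).
Second entry goes -56, -61, -66, -71, -76, -81 → -86 → -91 (−5 each step).
So the next two elements are (64, -86) and (128, -91).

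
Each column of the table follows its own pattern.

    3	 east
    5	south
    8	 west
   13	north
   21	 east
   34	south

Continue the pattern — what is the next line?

First component — each term is the sum of the two before it: 3, 5, 8, 13, 21, 34 → 55.
Direction: repeats east → south → west → north, so east, south, west, north, east, south → west.
Putting it together: 55  west.

55  west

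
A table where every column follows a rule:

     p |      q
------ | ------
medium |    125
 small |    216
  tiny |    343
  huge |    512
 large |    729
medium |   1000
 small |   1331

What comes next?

Column p: repeats medium → small → tiny → huge → large; medium, small, tiny, huge, large, medium, small → tiny.
Column q: perfect cubes: 5³, 6³, 7³, …; 125, 216, 343, 512, 729, 1000, 1331 → 1728.
So the next line is tiny  1728.

tiny  1728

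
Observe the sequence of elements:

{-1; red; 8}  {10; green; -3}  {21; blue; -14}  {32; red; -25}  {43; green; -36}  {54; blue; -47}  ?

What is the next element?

{65; red; -58}

First part: +11 each step; -1, 10, 21, 32, 43, 54 → 65.
For the colour, repeats red → green → blue: red, green, blue, red, green, blue → red.
For the third part, together with the first part always sums to 7: 8, -3, -14, -25, -36, -47 → -58.
Putting it together: {65; red; -58}.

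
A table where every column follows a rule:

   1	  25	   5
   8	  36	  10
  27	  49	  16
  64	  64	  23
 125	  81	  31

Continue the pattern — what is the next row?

216  100  40

For the first component, perfect cubes: 1³, 2³, 3³, …: 1, 8, 27, 64, 125 → 216.
Second component goes 25, 36, 49, 64, 81 → 100 (perfect squares: 5², 6², 7², …).
Third component — differences are 5, 6, 7, … (increasing by 1 each time): 5, 10, 16, 23, 31 → 40.
So the next row is 216  100  40.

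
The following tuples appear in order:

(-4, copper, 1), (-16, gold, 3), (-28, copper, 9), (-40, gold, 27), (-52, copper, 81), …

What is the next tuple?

(-64, gold, 243)

First entry — −12 each step: -4, -16, -28, -40, -52 → -64.
Metal goes copper, gold, copper, gold, copper → gold (alternates copper ↔ gold).
For the third entry, ×3 each step: 1, 3, 9, 27, 81 → 243.
Putting it together: (-64, gold, 243).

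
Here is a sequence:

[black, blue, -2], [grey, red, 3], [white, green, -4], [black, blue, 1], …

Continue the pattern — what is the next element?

Shade: black, grey, white, black → grey (repeats black → grey → white).
Colour goes blue, red, green, blue → red (repeats blue → red → green).
For the third value, alternating steps +5, −7, +5, −7, …: -2, 3, -4, 1 → -6.
Putting it together: [grey, red, -6].

[grey, red, -6]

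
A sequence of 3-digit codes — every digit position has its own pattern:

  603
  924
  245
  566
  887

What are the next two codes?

108 then 429

First digit: +3 each step, mod 10; 6, 9, 2, 5, 8 → 1 → 4.
Second digit: 0, 2, 4, 6, 8 → 0 → 2 (+2 each step, mod 10).
Third digit: +1 each step, mod 10; 3, 4, 5, 6, 7 → 8 → 9.
So the next two codes are 108 and 429.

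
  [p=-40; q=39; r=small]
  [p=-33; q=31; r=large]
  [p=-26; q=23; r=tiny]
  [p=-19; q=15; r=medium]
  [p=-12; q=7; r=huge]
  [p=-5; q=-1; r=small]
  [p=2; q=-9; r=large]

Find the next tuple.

P: +7 each step, so -40, -33, -26, -19, -12, -5, 2 → 9.
For the q, −8 each step: 39, 31, 23, 15, 7, -1, -9 → -17.
R: repeats small → large → tiny → medium → huge; small, large, tiny, medium, huge, small, large → tiny.
Putting it together: [p=9; q=-17; r=tiny].

[p=9; q=-17; r=tiny]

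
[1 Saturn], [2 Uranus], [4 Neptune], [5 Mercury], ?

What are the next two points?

[7 Venus], [8 Earth]

First coordinate: alternating steps +1, +2, +1, +2, …; 1, 2, 4, 5 → 7 → 8.
Planet — runs through the planets Mercury→Neptune: Saturn, Uranus, Neptune, Mercury → Venus → Earth.
Putting the parts together: [7 Venus] and then [8 Earth].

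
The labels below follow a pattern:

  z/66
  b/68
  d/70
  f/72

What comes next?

Letter: z, b, d, f → h (letters move forward 2 places in the alphabet, wrapping Z→A).
Second component: +2 each step; 66, 68, 70, 72 → 74.
Combining the parts gives h/74.

h/74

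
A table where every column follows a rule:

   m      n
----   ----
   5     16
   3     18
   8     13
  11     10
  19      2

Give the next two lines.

30  -9; 49  -28

Column m — each term is the sum of the two before it: 5, 3, 8, 11, 19 → 30 → 49.
Column n goes 16, 18, 13, 10, 2 → -9 → -28 (together with the column m always sums to 21).
Putting the parts together: 30  -9 and then 49  -28.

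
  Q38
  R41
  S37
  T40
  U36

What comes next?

Letter: letters move forward 1 place in the alphabet, so Q, R, S, T, U → V.
Second component: alternating steps +3, −4, +3, −4, …; 38, 41, 37, 40, 36 → 39.
Putting it together: V39.

V39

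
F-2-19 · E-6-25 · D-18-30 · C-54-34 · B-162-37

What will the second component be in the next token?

486

Letter: F, E, D, C, B → A (letters move back 1 place in the alphabet).
Second component: ×3 each step; 2, 6, 18, 54, 162 → 486.
Third component: 19, 25, 30, 34, 37 → 39 (differences are 6, 5, 4, … (decreasing by 1 each time)).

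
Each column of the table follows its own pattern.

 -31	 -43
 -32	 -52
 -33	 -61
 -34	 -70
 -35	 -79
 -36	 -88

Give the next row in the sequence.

For the first component, −1 each step: -31, -32, -33, -34, -35, -36 → -37.
Second component — −9 each step: -43, -52, -61, -70, -79, -88 → -97.
So the next row is -37  -97.

-37  -97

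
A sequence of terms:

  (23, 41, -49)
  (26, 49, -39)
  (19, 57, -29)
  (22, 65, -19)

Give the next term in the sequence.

For the first part, alternating steps +3, −7, +3, −7, …: 23, 26, 19, 22 → 15.
Second part: +8 each step, so 41, 49, 57, 65 → 73.
Third part: +10 each step; -49, -39, -29, -19 → -9.
Combining the parts gives (15, 73, -9).

(15, 73, -9)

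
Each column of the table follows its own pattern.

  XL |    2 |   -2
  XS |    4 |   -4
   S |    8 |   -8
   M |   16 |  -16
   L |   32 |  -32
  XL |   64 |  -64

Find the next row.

Size: repeats XL → XS → S → M → L; XL, XS, S, M, L, XL → XS.
Second component goes 2, 4, 8, 16, 32, 64 → 128 (×2 each step).
Third component: -2, -4, -8, -16, -32, -64 → -128 (always the negative of the second component).
So the next row is XS  128  -128.

XS  128  -128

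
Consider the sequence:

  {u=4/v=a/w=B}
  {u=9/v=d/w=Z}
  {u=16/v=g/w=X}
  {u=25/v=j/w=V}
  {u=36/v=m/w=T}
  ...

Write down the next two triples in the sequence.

U — perfect squares: 2², 3², 4², …: 4, 9, 16, 25, 36 → 49 → 64.
For the v, letters move forward 3 places in the alphabet: a, d, g, j, m → p → s.
W: letters move back 2 places in the alphabet, wrapping A→Z, so B, Z, X, V, T → R → P.
Putting the parts together: {u=49/v=p/w=R} and then {u=64/v=s/w=P}.

{u=49/v=p/w=R}, {u=64/v=s/w=P}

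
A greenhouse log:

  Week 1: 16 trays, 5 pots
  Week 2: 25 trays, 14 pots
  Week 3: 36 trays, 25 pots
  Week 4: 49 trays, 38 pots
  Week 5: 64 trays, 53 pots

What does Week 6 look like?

81 trays, 70 pots

Trays — perfect squares: 4², 5², 6², …: 16, 25, 36, 49, 64 → 81.
Pots goes 5, 14, 25, 38, 53 → 70 (always 11 less than the trays).
So the next record is 81 trays, 70 pots.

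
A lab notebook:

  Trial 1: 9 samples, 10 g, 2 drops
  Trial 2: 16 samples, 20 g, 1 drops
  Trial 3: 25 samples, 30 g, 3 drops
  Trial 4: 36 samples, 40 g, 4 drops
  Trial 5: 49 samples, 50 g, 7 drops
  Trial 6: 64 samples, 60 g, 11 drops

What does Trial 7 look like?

Samples goes 9, 16, 25, 36, 49, 64 → 81 (perfect squares: 3², 4², 5², …).
G — +10 each step: 10, 20, 30, 40, 50, 60 → 70.
Drops: each term is the sum of the two before it, so 2, 1, 3, 4, 7, 11 → 18.
So the next line is 81 samples, 70 g, 18 drops.

81 samples, 70 g, 18 drops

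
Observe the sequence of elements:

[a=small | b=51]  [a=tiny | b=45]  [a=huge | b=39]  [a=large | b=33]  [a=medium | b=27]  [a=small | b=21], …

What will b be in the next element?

B goes 51, 45, 39, 33, 27, 21 → 15 (−6 each step).

15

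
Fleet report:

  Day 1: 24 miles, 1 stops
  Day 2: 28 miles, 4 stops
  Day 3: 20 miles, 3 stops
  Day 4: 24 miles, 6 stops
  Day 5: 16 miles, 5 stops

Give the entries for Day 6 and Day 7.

20 miles, 8 stops; 12 miles, 7 stops

Miles goes 24, 28, 20, 24, 16 → 20 → 12 (alternating steps +4, −8, +4, −8, …).
Stops goes 1, 4, 3, 6, 5 → 8 → 7 (alternating steps +3, −1, +3, −1, …).
Putting the parts together: 20 miles, 8 stops and then 12 miles, 7 stops.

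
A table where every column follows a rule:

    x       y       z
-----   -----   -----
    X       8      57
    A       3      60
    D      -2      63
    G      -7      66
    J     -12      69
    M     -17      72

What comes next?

P  -22  75

For the column x, letters move forward 3 places in the alphabet, wrapping Z→A: X, A, D, G, J, M → P.
Column y goes 8, 3, -2, -7, -12, -17 → -22 (−5 each step).
Column z: +3 each step, so 57, 60, 63, 66, 69, 72 → 75.
So the next row is P  -22  75.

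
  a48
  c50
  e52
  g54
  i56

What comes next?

k58

For the letter, letters move forward 2 places in the alphabet: a, c, e, g, i → k.
Second component — +2 each step: 48, 50, 52, 54, 56 → 58.
Putting it together: k58.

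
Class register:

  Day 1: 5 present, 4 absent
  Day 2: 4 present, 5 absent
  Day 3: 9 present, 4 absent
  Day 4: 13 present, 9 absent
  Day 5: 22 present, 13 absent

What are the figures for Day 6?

35 present, 22 absent

For the present, each term is the sum of the two before it: 5, 4, 9, 13, 22 → 35.
Absent goes 4, 5, 4, 9, 13 → 22 (always the previous value of the present).
Putting it together: 35 present, 22 absent.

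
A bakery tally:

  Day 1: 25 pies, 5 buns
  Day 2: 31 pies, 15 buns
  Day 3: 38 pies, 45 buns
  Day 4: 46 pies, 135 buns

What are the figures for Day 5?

For the pies, differences are 6, 7, 8, … (increasing by 1 each time): 25, 31, 38, 46 → 55.
Buns: ×3 each step; 5, 15, 45, 135 → 405.
Putting it together: 55 pies, 405 buns.

55 pies, 405 buns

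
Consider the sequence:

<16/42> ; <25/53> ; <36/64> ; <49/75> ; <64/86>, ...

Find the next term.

For the first slot, perfect squares: 4², 5², 6², …: 16, 25, 36, 49, 64 → 81.
Second slot: 42, 53, 64, 75, 86 → 97 (+11 each step).
Combining the parts gives <81/97>.

<81/97>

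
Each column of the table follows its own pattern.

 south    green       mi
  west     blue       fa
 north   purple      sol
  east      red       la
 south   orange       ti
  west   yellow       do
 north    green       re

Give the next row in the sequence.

east  blue  mi

Direction: repeats south → west → north → east; south, west, north, east, south, west, north → east.
For the colour, repeats green → blue → purple → red → orange → yellow: green, blue, purple, red, orange, yellow, green → blue.
Note — runs through the solfège scale do→ti: mi, fa, sol, la, ti, do, re → mi.
Combining the parts gives east  blue  mi.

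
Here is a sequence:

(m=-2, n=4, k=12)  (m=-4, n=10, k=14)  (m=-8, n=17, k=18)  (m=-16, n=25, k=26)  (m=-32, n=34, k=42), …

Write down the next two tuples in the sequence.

(m=-64, n=44, k=74), (m=-128, n=55, k=138)

M: -2, -4, -8, -16, -32 → -64 → -128 (×2 each step).
N — differences are 6, 7, 8, … (increasing by 1 each time): 4, 10, 17, 25, 34 → 44 → 55.
For the k, together with the m always sums to 10: 12, 14, 18, 26, 42 → 74 → 138.
So the next two tuples are (m=-64, n=44, k=74) and (m=-128, n=55, k=138).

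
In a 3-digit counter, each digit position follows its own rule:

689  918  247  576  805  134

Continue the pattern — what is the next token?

First digit: 6, 9, 2, 5, 8, 1 → 4 (+3 each step, mod 10).
For the second digit, +3 each step, mod 10: 8, 1, 4, 7, 0, 3 → 6.
Third digit: −1 each step, mod 10, so 9, 8, 7, 6, 5, 4 → 3.
Putting it together: 463.

463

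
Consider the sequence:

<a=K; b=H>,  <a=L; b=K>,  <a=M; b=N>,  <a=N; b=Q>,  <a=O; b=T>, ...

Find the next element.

<a=P; b=W>

A — letters move forward 1 place in the alphabet: K, L, M, N, O → P.
B: H, K, N, Q, T → W (letters move forward 3 places in the alphabet).
Combining the parts gives <a=P; b=W>.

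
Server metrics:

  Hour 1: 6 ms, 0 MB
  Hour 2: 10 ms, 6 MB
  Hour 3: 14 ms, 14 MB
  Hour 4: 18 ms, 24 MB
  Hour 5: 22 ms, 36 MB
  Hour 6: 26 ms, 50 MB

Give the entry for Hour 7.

30 ms, 66 MB

Ms: 6, 10, 14, 18, 22, 26 → 30 (+4 each step).
MB: 0, 6, 14, 24, 36, 50 → 66 (differences are 6, 8, 10, … (increasing by 2 each time)).
Putting it together: 30 ms, 66 MB.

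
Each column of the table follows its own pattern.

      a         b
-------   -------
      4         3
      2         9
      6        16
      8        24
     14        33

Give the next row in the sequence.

Column a: each term is the sum of the two before it, so 4, 2, 6, 8, 14 → 22.
Column b goes 3, 9, 16, 24, 33 → 43 (differences are 6, 7, 8, … (increasing by 1 each time)).
Combining the parts gives 22  43.

22  43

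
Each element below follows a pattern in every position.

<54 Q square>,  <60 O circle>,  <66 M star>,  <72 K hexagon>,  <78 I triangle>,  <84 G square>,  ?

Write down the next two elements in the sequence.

<90 E circle>, <96 C star>

First part: +6 each step, so 54, 60, 66, 72, 78, 84 → 90 → 96.
Letter — letters move back 2 places in the alphabet: Q, O, M, K, I, G → E → C.
Shape: square, circle, star, hexagon, triangle, square → circle → star (repeats square → circle → star → hexagon → triangle).
Putting the parts together: <90 E circle> and then <96 C star>.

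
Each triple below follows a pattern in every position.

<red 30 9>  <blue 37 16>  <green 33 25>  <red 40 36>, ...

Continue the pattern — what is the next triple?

<blue 36 49>

Colour: repeats red → blue → green, so red, blue, green, red → blue.
Second part: 30, 37, 33, 40 → 36 (alternating steps +7, −4, +7, −4, …).
Third part: 9, 16, 25, 36 → 49 (perfect squares: 3², 4², 5², …).
Putting it together: <blue 36 49>.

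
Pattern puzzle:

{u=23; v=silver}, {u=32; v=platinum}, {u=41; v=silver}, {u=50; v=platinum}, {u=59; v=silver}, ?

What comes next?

{u=68; v=platinum}

For the u, +9 each step: 23, 32, 41, 50, 59 → 68.
V: alternates silver ↔ platinum; silver, platinum, silver, platinum, silver → platinum.
So the next element is {u=68; v=platinum}.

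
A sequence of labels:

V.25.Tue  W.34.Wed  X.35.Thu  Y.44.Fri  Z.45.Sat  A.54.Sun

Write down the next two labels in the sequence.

B.55.Mon, C.64.Tue

Letter: letters move forward 1 place in the alphabet, wrapping Z→A; V, W, X, Y, Z, A → B → C.
Second component — alternating steps +9, +1, +9, +1, …: 25, 34, 35, 44, 45, 54 → 55 → 64.
For the day, runs through the weekdays Mon→Sun: Tue, Wed, Thu, Fri, Sat, Sun → Mon → Tue.
So the next two labels are B.55.Mon and C.64.Tue.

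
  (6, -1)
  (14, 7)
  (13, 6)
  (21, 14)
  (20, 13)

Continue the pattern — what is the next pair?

(28, 21)

First slot goes 6, 14, 13, 21, 20 → 28 (alternating steps +8, −1, +8, −1, …).
Second slot — always 7 less than the first slot: -1, 7, 6, 14, 13 → 21.
Combining the parts gives (28, 21).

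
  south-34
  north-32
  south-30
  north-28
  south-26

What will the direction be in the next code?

north

For the direction, alternates south ↔ north: south, north, south, north, south → north.
Second component — −2 each step: 34, 32, 30, 28, 26 → 24.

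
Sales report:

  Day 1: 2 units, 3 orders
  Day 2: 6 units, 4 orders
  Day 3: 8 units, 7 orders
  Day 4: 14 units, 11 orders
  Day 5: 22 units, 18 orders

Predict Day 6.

36 units, 29 orders

For the units, each term is the sum of the two before it: 2, 6, 8, 14, 22 → 36.
For the orders, each term is the sum of the two before it: 3, 4, 7, 11, 18 → 29.
Putting it together: 36 units, 29 orders.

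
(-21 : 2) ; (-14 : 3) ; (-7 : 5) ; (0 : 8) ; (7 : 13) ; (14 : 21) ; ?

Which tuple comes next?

(21 : 34)

First coordinate — +7 each step: -21, -14, -7, 0, 7, 14 → 21.
Second coordinate: 2, 3, 5, 8, 13, 21 → 34 (each term is the sum of the two before it).
Putting it together: (21 : 34).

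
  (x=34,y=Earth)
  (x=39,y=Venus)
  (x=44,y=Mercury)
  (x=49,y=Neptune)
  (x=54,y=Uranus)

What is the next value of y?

Y: runs backward through the planets Mercury→Neptune, so Earth, Venus, Mercury, Neptune, Uranus → Saturn.

Saturn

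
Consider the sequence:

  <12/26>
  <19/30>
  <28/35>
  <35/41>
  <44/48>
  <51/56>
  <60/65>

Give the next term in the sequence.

First value: alternating steps +7, +9, +7, +9, …, so 12, 19, 28, 35, 44, 51, 60 → 67.
Second value: 26, 30, 35, 41, 48, 56, 65 → 75 (differences are 4, 5, 6, … (increasing by 1 each time)).
So the next term is <67/75>.

<67/75>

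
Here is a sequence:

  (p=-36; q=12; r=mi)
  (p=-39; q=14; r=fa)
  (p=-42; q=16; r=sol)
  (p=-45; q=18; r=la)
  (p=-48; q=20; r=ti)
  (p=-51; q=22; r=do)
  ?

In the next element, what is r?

P goes -36, -39, -42, -45, -48, -51 → -54 (−3 each step).
Q: 12, 14, 16, 18, 20, 22 → 24 (+2 each step).
R: runs through the solfège scale do→ti; mi, fa, sol, la, ti, do → re.

re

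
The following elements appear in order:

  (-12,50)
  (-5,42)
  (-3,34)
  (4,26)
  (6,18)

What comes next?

(13,10)

For the first part, alternating steps +7, +2, +7, +2, …: -12, -5, -3, 4, 6 → 13.
For the second part, −8 each step: 50, 42, 34, 26, 18 → 10.
Putting it together: (13,10).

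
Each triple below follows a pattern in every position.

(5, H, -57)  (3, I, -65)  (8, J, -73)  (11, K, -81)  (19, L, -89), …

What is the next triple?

(30, M, -97)

First value — each term is the sum of the two before it: 5, 3, 8, 11, 19 → 30.
Letter — letters move forward 1 place in the alphabet: H, I, J, K, L → M.
Third value: -57, -65, -73, -81, -89 → -97 (−8 each step).
Putting it together: (30, M, -97).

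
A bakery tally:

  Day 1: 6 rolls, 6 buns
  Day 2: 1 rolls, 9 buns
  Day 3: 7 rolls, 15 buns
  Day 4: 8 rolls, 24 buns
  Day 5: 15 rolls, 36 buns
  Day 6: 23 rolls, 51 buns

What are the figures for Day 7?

38 rolls, 69 buns

Rolls: each term is the sum of the two before it, so 6, 1, 7, 8, 15, 23 → 38.
Buns: differences are 3, 6, 9, … (increasing by 3 each time), so 6, 9, 15, 24, 36, 51 → 69.
Combining the parts gives 38 rolls, 69 buns.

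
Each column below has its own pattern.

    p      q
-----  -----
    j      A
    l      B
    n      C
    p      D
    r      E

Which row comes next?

For the column p, letters move forward 2 places in the alphabet: j, l, n, p, r → t.
For the column q, letters move forward 1 place in the alphabet: A, B, C, D, E → F.
So the next row is t  F.

t  F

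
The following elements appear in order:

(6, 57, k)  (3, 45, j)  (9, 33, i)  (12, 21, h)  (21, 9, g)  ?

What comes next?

(33, -3, f)

First slot: each term is the sum of the two before it, so 6, 3, 9, 12, 21 → 33.
For the second slot, −12 each step: 57, 45, 33, 21, 9 → -3.
Letter: letters move back 1 place in the alphabet, so k, j, i, h, g → f.
Combining the parts gives (33, -3, f).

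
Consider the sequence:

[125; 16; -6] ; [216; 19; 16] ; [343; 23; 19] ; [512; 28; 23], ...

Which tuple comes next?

[729; 34; 28]

First entry: perfect cubes: 5³, 6³, 7³, …; 125, 216, 343, 512 → 729.
Second entry: differences are 3, 4, 5, … (increasing by 1 each time); 16, 19, 23, 28 → 34.
Third entry goes -6, 16, 19, 23 → 28 (always the previous value of the second entry).
Combining the parts gives [729; 34; 28].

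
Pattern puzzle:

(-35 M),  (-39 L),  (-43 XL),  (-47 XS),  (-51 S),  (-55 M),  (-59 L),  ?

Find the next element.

(-63 XL)

First part: −4 each step, so -35, -39, -43, -47, -51, -55, -59 → -63.
Size — repeats M → L → XL → XS → S: M, L, XL, XS, S, M, L → XL.
Combining the parts gives (-63 XL).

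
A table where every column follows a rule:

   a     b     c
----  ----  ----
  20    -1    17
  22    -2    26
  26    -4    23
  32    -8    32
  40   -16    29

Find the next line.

Column a goes 20, 22, 26, 32, 40 → 50 (differences are 2, 4, 6, … (increasing by 2 each time)).
Column b — ×2 each step: -1, -2, -4, -8, -16 → -32.
Column c goes 17, 26, 23, 32, 29 → 38 (alternating steps +9, −3, +9, −3, …).
Combining the parts gives 50  -32  38.

50  -32  38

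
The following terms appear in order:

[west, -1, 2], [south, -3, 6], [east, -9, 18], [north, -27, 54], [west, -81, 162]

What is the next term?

[south, -243, 486]

Direction: west, south, east, north, west → south (repeats west → south → east → north).
For the second value, ×3 each step: -1, -3, -9, -27, -81 → -243.
Third value: ×3 each step, so 2, 6, 18, 54, 162 → 486.
Combining the parts gives [south, -243, 486].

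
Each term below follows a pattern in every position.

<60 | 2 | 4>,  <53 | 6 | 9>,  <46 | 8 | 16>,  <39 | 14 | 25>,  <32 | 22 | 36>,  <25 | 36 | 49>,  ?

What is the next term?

<18 | 58 | 64>

For the first coordinate, −7 each step: 60, 53, 46, 39, 32, 25 → 18.
Second coordinate: 2, 6, 8, 14, 22, 36 → 58 (each term is the sum of the two before it).
Third coordinate: perfect squares: 2², 3², 4², …, so 4, 9, 16, 25, 36, 49 → 64.
So the next term is <18 | 58 | 64>.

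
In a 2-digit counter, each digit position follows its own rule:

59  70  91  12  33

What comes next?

First digit: +2 each step, mod 10; 5, 7, 9, 1, 3 → 5.
For the second digit, +1 each step, mod 10: 9, 0, 1, 2, 3 → 4.
Combining the parts gives 54.

54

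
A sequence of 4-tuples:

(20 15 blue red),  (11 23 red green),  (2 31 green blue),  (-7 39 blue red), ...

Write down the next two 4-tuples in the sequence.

For the first part, −9 each step: 20, 11, 2, -7 → -16 → -25.
For the second part, +8 each step: 15, 23, 31, 39 → 47 → 55.
First colour: repeats blue → red → green; blue, red, green, blue → red → green.
For the second colour, repeats red → green → blue: red, green, blue, red → green → blue.
Putting the parts together: (-16 47 red green) and then (-25 55 green blue).

(-16 47 red green), (-25 55 green blue)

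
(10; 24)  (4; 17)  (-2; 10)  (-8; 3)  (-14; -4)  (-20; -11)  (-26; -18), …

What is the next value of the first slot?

First slot: −6 each step; 10, 4, -2, -8, -14, -20, -26 → -32.
For the second slot, −7 each step: 24, 17, 10, 3, -4, -11, -18 → -25.

-32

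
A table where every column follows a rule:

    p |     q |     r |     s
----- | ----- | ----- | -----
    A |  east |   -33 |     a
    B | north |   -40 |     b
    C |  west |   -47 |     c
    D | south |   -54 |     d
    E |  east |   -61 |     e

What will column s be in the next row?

f

Column p: A, B, C, D, E → F (letters move forward 1 place in the alphabet).
Column q goes east, north, west, south, east → north (repeats east → north → west → south).
For the column r, −7 each step: -33, -40, -47, -54, -61 → -68.
Column s — letters move forward 1 place in the alphabet: a, b, c, d, e → f.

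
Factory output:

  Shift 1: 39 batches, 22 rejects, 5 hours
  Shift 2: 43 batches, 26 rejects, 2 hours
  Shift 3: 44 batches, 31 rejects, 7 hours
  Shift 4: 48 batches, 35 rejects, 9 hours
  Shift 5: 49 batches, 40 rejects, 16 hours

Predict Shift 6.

Batches: alternating steps +4, +1, +4, +1, …, so 39, 43, 44, 48, 49 → 53.
Rejects — alternating steps +4, +5, +4, +5, …: 22, 26, 31, 35, 40 → 44.
Hours: each term is the sum of the two before it; 5, 2, 7, 9, 16 → 25.
So the next line is 53 batches, 44 rejects, 25 hours.

53 batches, 44 rejects, 25 hours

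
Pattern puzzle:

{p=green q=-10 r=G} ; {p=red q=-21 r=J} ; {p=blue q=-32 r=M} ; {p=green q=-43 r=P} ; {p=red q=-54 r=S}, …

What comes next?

For the p, repeats green → red → blue: green, red, blue, green, red → blue.
Q: -10, -21, -32, -43, -54 → -65 (−11 each step).
R — letters move forward 3 places in the alphabet: G, J, M, P, S → V.
So the next tuple is {p=blue q=-65 r=V}.

{p=blue q=-65 r=V}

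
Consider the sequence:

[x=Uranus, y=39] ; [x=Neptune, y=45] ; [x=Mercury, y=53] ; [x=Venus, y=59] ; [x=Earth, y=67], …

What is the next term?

[x=Mars, y=73]

X — runs through the planets Mercury→Neptune: Uranus, Neptune, Mercury, Venus, Earth → Mars.
Y — alternating steps +6, +8, +6, +8, …: 39, 45, 53, 59, 67 → 73.
Combining the parts gives [x=Mars, y=73].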